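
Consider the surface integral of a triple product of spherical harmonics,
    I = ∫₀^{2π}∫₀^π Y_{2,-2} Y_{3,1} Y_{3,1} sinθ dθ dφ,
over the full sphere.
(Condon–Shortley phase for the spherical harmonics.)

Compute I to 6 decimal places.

0.206013

m-sum 0 ✓  L=8 even ✓  1≤3≤5 ✓
Π(2lᵢ+1) = 5×7×7 = 245
triangle coeff Δ(2,3,3) = 1/3780
Σ_t [0,2]: t=0:+1/24 t=1:−1/4 t=2:+1/24 = -1/6
(3j)²=4/105 [(2 3 3; 0 0 0)], sign=+1
Σ_t [2,2]: t=2:+1/16 = 1/16
(3j)²=2/35 [(2 3 3; -2 1 1)], sign=+1
⇒ 4πI² = 8/15
I = (+1)√(8/15/(4π)) = 0.20601291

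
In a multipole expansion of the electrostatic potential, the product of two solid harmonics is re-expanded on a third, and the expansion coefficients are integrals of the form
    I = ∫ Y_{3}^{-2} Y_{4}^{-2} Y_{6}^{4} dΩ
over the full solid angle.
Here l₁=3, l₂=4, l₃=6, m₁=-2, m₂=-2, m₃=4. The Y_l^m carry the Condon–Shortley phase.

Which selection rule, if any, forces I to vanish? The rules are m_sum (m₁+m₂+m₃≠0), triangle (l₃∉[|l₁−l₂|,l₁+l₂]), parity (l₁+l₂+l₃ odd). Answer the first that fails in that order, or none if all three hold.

Σmᵢ = 0  ✓
l₃∈[|l₁−l₂|,l₁+l₂]=[1,7], have l₃=6  ✓
Σlᵢ = 13 ⇒ odd  ✗

parity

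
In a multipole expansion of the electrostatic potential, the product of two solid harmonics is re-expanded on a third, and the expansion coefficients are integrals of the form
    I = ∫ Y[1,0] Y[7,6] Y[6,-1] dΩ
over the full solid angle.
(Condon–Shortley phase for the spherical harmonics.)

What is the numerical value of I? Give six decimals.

0.000000

0 + 6 − 1 = 5 ≠ 0: azimuthal integral kills it; I = 0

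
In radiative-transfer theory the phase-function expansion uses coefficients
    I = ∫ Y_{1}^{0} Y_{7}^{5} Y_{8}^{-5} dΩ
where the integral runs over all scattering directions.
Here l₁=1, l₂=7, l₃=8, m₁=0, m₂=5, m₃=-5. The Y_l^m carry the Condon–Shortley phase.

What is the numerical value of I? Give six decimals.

Checks pass: Σm=0; 16 even; l₃=8∈[6,8].
(2·1+1)(2·7+1)(2·8+1) = 765
Δ: 0! 2! 14! / 17! → 1/2040
sum: t=0:+1/25401600 = 1/25401600
3j²(1 7 8; 0 0 0) = Δ·Π!·Σ² = 8/255  (sign +1)
sum: t=0:+1/958003200 = 1/958003200
3j²(1 7 8; 0 5 -5) = Δ·Π!·Σ² = 13/680  (sign -1)
combine: 4πI² = 765·8/255·13/680 = 39/85
take √, sign -1: I = -0.19108118

-0.191081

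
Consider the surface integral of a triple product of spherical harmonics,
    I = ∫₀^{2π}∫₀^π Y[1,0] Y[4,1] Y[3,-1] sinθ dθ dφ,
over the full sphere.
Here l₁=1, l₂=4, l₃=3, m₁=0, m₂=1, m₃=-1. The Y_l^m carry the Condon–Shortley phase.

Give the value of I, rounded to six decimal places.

Rules hold: Σm=0, L=8 even, 3≤3≤5.
N = 3·9·7 = 189
Δ = 2!·0!·6!/9! = 1/252
Racah Σ t=1..1: t=1:−1/36 = -1/36
⇒ 3j(1 4 3; 0 0 0)² = 4/63, sgn +1
Racah Σ t=1..1: t=1:−1/48 = -1/48
⇒ 3j(1 4 3; 0 1 -1)² = 5/84, sgn -1
4πI² = N·(3j₀)²·(3jₘ)² = 5/7
I = -1·√(0.714286/4π) = -0.23841361

-0.238414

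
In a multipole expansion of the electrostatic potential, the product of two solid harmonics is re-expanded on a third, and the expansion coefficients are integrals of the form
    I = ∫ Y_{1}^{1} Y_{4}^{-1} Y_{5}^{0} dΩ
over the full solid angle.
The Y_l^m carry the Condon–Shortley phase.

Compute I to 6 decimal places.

0.155288

Rules hold: Σm=0, L=10 even, 3≤5≤5.
N = 3·9·11 = 297
Δ = 0!·2!·8!/11! = 1/495
Racah Σ t=0..0: t=0:+1/576 = 1/576
⇒ 3j(1 4 5; 0 0 0)² = 5/99, sgn -1
Racah Σ t=0..0: t=0:+1/1440 = 1/1440
⇒ 3j(1 4 5; 1 -1 0)² = 2/99, sgn -1
4πI² = N·(3j₀)²·(3jₘ)² = 10/33
I = +1·√(0.30303/4π) = 0.15528807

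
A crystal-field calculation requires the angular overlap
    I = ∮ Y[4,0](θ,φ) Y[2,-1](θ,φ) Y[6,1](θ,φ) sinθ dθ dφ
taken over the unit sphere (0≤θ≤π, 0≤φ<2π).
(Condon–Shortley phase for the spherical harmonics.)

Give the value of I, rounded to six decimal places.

-0.210395

Checks pass: Σm=0; 12 even; l₃=6∈[2,6].
(2·4+1)(2·2+1)(2·6+1) = 585
Δ: 0! 8! 4! / 13! → 1/6435
sum: t=0:+1/2304 = 1/2304
3j²(4 2 6; 0 0 0) = Δ·Π!·Σ² = 5/143  (sign +1)
sum: t=0:+1/3456 = 1/3456
3j²(4 2 6; 0 -1 1) = Δ·Π!·Σ² = 35/1287  (sign -1)
combine: 4πI² = 585·5/143·35/1287 = 875/1573
take √, sign -1: I = -0.21039467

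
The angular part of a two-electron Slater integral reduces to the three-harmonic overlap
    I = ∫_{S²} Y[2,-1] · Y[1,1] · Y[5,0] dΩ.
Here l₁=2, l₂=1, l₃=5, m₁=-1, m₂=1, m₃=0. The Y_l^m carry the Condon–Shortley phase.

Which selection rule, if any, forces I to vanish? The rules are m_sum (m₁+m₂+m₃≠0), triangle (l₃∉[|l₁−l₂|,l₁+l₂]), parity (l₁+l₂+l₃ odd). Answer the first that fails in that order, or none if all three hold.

Σmᵢ = 0  ✓
l₃∈[|l₁−l₂|,l₁+l₂]=[1,3], have l₃=5  ✗
Σlᵢ = 8 ⇒ even

triangle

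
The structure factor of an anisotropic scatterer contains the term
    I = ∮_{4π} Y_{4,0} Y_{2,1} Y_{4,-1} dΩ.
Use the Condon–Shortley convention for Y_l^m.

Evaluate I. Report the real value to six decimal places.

Checks pass: Σm=0; 10 even; l₃=4∈[2,6].
(2·4+1)(2·2+1)(2·4+1) = 405
Δ: 2! 6! 2! / 11! → 1/13860
sum: t=0:+1/192 t=1:−1/36 t=2:+1/192 = -5/288
3j²(4 2 4; 0 0 0) = Δ·Π!·Σ² = 20/693  (sign -1)
sum: t=1:−1/72 t=2:+1/96 = -1/288
3j²(4 2 4; 0 1 -1) = Δ·Π!·Σ² = 1/462  (sign +1)
combine: 4πI² = 405·20/693·1/462 = 150/5929
take √, sign -1: I = -0.04486937

-0.044869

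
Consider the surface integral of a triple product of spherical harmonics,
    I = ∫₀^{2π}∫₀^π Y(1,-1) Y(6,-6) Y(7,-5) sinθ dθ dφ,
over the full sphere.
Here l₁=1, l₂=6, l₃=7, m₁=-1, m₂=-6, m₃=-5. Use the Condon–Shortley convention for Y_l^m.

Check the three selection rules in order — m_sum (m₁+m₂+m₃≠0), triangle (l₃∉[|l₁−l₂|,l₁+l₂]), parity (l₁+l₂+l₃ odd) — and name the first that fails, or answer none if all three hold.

Σmᵢ = -12  ✗
l₃∈[|l₁−l₂|,l₁+l₂]=[5,7], have l₃=7
Σlᵢ = 14 ⇒ even

m_sum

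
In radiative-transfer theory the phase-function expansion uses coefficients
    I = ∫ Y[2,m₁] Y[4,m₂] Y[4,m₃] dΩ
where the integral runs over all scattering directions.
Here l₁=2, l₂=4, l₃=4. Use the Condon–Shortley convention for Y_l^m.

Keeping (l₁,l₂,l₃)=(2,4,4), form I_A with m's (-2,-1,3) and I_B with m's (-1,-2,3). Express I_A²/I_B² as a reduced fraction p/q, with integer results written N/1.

18/25

l's match ⇒ only the (l;m) 3-j factors differ between A and B.
A: triangle coeff Δ(2,4,4) = 1/13860; Σ_t [2,2]: t=2:+1/480 = 1/480; (3j)²=3/110 [(2 4 4; -2 -1 3)], sign=-1
B: triangle coeff Δ(2,4,4) = 1/13860; Σ_t [1,2]: t=1:−1/240 t=2:+1/1440 = -1/288; (3j)²=5/132 [(2 4 4; -1 -2 3)], sign=+1
I_A²/I_B² = (3/110)/(5/132) = 18/25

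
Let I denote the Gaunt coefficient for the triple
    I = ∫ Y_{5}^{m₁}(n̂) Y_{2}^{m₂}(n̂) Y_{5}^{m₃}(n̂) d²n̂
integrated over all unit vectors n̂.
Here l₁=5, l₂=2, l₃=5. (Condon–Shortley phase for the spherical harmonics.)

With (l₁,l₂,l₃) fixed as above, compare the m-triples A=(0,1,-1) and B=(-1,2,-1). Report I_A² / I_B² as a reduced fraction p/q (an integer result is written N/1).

Shared (l₁,l₂,l₃)=(5,2,5): N and (l;000)² cancel in I_A²/I_B².
A: Δ = 2!·8!·2!/13! = 1/38610; Racah Σ t=1..2: t=1:−1/1152 t=2:+1/1440 = -1/5760; ⇒ 3j(5 2 5; 0 1 -1)² = 1/858, sgn -1
B: Δ = 2!·8!·2!/13! = 1/38610; Racah Σ t=2..2: t=2:+1/2304 = 1/2304; ⇒ 3j(5 2 5; -1 2 -1)² = 5/143, sgn +1
I_A²/I_B² = (1/858)/(5/143) = 1/30

1/30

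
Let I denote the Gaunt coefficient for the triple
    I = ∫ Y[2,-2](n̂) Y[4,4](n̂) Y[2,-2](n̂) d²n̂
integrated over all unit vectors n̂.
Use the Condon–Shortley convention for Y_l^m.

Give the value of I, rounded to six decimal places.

Rules hold: Σm=0, L=8 even, 2≤2≤6.
N = 5·9·5 = 225
Δ = 4!·0!·4!/9! = 1/630
Racah Σ t=2..2: t=2:+1/16 = 1/16
⇒ 3j(2 4 2; 0 0 0)² = 2/35, sgn +1
Racah Σ t=4..4: t=4:+1/576 = 1/576
⇒ 3j(2 4 2; -2 4 -2)² = 1/9, sgn +1
4πI² = N·(3j₀)²·(3jₘ)² = 10/7
I = +1·√(1.42857/4π) = 0.33716777

0.337168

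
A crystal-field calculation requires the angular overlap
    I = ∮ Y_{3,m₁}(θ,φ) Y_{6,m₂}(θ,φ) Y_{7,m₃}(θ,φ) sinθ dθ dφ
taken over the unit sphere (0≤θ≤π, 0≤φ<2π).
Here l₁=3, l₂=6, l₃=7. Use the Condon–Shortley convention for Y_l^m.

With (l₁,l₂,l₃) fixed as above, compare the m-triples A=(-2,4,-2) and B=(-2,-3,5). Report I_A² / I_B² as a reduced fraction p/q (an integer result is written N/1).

256/165

Same 3,6,7: normalisation and zero-m 3j drop out of the ratio.
A: Δ: 2! 4! 10! / 17! → 1/2042040; sum: t=1:−1/8709120 t=2:+1/967680 = 1/1088640; 3j²(3 6 7; -2 4 -2) = Δ·Π!·Σ² = 800/51051  (sign -1)
B: Δ: 2! 4! 10! / 17! → 1/2042040; sum: t=1:−1/1935360 t=2:+1/4354560 = -1/3483648; 3j²(3 6 7; -2 -3 5) = Δ·Π!·Σ² = 125/12376  (sign -1)
I_A²/I_B² = (800/51051)/(125/12376) = 256/165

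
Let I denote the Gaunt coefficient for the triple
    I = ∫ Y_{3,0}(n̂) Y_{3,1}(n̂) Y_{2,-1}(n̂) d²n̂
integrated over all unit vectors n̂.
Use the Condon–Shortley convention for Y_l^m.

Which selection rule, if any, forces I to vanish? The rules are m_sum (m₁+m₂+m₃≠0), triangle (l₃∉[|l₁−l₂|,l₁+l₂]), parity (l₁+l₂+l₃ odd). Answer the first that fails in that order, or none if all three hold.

Σmᵢ = 0  ✓
l₃∈[|l₁−l₂|,l₁+l₂]=[0,6], have l₃=2  ✓
Σlᵢ = 8 ⇒ even  ✓

none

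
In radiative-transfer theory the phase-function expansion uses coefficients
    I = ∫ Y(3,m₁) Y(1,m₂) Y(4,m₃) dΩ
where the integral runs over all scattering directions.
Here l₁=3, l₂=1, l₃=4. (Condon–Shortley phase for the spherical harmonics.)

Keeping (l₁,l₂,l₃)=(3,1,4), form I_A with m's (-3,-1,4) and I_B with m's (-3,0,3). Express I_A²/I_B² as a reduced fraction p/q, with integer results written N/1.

Shared (l₁,l₂,l₃)=(3,1,4): N and (l;000)² cancel in I_A²/I_B².
A: Δ = 0!·6!·2!/9! = 1/252; Racah Σ t=0..0: t=0:+1/1440 = 1/1440; ⇒ 3j(3 1 4; -3 -1 4)² = 1/9, sgn +1
B: Δ = 0!·6!·2!/9! = 1/252; Racah Σ t=0..0: t=0:+1/720 = 1/720; ⇒ 3j(3 1 4; -3 0 3)² = 1/36, sgn -1
I_A²/I_B² = (1/9)/(1/36) = 4/1

4/1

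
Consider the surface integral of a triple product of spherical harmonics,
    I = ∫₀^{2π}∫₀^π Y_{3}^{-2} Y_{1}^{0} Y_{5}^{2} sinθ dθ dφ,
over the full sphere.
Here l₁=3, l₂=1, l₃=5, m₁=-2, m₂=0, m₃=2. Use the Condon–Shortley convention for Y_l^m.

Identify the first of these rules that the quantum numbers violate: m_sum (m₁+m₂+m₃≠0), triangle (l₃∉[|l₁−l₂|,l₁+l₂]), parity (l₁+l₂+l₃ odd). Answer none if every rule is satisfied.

m₁+m₂+m₃ = -2 + 0 + 2 = 0  ✓
triangle: |3−1|=2 ≤ l₃=5 ≤ 3+1=4  ✗
parity: l₁+l₂+l₃ = 9 is odd

triangle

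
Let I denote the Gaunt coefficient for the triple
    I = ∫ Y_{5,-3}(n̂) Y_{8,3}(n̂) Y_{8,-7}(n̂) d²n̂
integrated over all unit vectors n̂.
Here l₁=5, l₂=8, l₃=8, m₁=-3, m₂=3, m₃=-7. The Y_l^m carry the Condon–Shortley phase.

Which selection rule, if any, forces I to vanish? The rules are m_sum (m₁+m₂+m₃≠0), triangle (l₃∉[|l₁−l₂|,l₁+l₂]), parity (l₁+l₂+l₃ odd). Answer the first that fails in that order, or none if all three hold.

m_sum

Σmᵢ = -7  ✗
l₃∈[|l₁−l₂|,l₁+l₂]=[3,13], have l₃=8
Σlᵢ = 21 ⇒ odd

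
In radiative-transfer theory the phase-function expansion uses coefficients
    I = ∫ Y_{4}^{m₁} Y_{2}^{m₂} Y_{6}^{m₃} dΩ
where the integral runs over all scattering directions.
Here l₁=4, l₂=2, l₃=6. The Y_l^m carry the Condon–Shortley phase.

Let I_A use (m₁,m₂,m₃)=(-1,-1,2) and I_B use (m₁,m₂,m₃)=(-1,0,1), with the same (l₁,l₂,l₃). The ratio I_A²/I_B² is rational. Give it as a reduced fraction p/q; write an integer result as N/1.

Same 4,2,6: normalisation and zero-m 3j drop out of the ratio.
A: Δ: 0! 8! 4! / 13! → 1/6435; sum: t=0:+1/4320 = 1/4320; 3j²(4 2 6; -1 -1 2) = Δ·Π!·Σ² = 224/6435  (sign +1)
B: Δ: 0! 8! 4! / 13! → 1/6435; sum: t=0:+1/2880 = 1/2880; 3j²(4 2 6; -1 0 1) = Δ·Π!·Σ² = 14/429  (sign -1)
I_A²/I_B² = (224/6435)/(14/429) = 16/15

16/15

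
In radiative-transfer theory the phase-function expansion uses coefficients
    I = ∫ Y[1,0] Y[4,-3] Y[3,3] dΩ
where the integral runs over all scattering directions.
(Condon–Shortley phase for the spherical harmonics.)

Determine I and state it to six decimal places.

-0.162868

Rules hold: Σm=0, L=8 even, 3≤3≤5.
N = 3·9·7 = 189
Δ = 2!·0!·6!/9! = 1/252
Racah Σ t=1..1: t=1:−1/36 = -1/36
⇒ 3j(1 4 3; 0 0 0)² = 4/63, sgn +1
Racah Σ t=1..1: t=1:−1/720 = -1/720
⇒ 3j(1 4 3; 0 -3 3)² = 1/36, sgn -1
4πI² = N·(3j₀)²·(3jₘ)² = 1/3
I = -1·√(0.333333/4π) = -0.16286750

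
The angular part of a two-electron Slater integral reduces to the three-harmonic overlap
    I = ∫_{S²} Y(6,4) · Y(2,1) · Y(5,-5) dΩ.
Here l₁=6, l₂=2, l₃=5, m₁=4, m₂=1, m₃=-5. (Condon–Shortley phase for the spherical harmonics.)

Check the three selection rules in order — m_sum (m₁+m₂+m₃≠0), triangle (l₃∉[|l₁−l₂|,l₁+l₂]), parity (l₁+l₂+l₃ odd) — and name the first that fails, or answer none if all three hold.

parity

Σmᵢ = 0  ✓
l₃∈[|l₁−l₂|,l₁+l₂]=[4,8], have l₃=5  ✓
Σlᵢ = 13 ⇒ odd  ✗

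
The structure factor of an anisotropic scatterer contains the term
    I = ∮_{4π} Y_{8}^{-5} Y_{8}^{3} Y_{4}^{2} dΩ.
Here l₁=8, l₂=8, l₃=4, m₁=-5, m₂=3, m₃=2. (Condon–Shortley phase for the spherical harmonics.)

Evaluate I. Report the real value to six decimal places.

-0.060520

m-sum 0 ✓  L=20 even ✓  0≤4≤16 ✓
Π(2lᵢ+1) = 17×17×9 = 2601
triangle coeff Δ(8,8,4) = 1/185175900
Σ_t [4,8]: t=4:+1/557383680 t=5:−1/21772800 t=6:+1/8294400 t=7:−1/21772800 t=8:+1/557383680 = 1/30965760
(3j)²=36/4199 [(8 8 4; 0 0 0)], sign=+1
Σ_t [9,11]: t=9:−1/209018880 t=10:+1/261273600 t=11:−1/3832012800 = -1/821145600
(3j)²=2/969 [(8 8 4; -5 3 2)], sign=-1
⇒ 4πI² = 216/4693
I = (-1)√(216/4693/(4π)) = -0.06051969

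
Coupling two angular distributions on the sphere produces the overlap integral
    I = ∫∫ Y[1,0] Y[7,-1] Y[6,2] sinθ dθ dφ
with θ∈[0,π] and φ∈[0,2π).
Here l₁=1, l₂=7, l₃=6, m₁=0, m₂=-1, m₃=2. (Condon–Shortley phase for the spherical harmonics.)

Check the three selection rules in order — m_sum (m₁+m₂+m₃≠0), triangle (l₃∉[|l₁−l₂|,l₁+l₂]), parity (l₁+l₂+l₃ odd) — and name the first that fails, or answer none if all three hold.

azimuthal sum: 0 − 1 + 2 = 1  ✗
6 ≤ 6 ≤ 8 (triangle on l)
L = 1 + 7 + 6 = 14 (even)

m_sum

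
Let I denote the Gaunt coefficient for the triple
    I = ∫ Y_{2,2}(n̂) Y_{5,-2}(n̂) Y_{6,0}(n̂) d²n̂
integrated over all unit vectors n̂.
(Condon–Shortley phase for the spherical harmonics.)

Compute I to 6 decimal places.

l₁+l₂+l₃=13 is odd: 3j(l;000)=0 ⇒ I=0

0.000000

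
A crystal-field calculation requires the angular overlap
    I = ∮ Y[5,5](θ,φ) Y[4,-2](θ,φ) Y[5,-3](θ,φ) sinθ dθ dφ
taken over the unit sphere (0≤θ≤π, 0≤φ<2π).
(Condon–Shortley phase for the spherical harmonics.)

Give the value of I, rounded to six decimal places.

Checks pass: Σm=0; 14 even; l₃=5∈[1,9].
(2·5+1)(2·4+1)(2·5+1) = 1089
Δ: 4! 6! 4! / 15! → 1/3153150
sum: t=0:+1/69120 t=1:−1/1728 t=2:+1/576 t=3:−1/1728 t=4:+1/69120 = 7/11520
3j²(5 4 5; 0 0 0) = Δ·Π!·Σ² = 2/143  (sign -1)
sum: t=0:+1/69120 = 1/69120
3j²(5 4 5; 5 -2 -3) = Δ·Π!·Σ² = 4/143  (sign +1)
combine: 4πI² = 1089·2/143·4/143 = 72/169
take √, sign -1: I = -0.18412721

-0.184127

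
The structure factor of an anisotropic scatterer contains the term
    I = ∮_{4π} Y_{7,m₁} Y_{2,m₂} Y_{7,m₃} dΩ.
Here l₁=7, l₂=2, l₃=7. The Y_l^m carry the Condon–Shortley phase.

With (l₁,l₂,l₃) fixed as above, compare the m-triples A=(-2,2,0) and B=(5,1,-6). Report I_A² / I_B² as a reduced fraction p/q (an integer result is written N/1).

l's match ⇒ only the (l;m) 3-j factors differ between A and B.
A: triangle coeff Δ(7,2,7) = 1/185640; Σ_t [2,2]: t=2:+1/2419200 = 1/2419200; (3j)²=27/1105 [(7 2 7; -2 2 0)], sign=-1
B: triangle coeff Δ(7,2,7) = 1/185640; Σ_t [1,2]: t=1:−1/79833600 t=2:+1/958003200 = -1/87091200; (3j)²=121/4760 [(7 2 7; 5 1 -6)], sign=+1
I_A²/I_B² = (27/1105)/(121/4760) = 1512/1573

1512/1573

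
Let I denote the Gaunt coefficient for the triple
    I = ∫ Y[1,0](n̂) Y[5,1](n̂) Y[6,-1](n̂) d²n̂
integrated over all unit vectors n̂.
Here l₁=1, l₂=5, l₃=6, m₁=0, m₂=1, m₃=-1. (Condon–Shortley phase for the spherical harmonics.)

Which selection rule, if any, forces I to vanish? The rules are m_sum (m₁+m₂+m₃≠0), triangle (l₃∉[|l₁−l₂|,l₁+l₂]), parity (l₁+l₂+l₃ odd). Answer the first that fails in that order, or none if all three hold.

m₁+m₂+m₃ = 0 + 1 − 1 = 0  ✓
triangle: |1−5|=4 ≤ l₃=6 ≤ 1+5=6  ✓
parity: l₁+l₂+l₃ = 12 is even  ✓

none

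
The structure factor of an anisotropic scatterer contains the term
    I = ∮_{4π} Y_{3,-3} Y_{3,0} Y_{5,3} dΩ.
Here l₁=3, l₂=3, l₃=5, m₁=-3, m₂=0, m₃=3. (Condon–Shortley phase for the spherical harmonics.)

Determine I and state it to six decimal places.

l₁+l₂+l₃=11 is odd: 3j(l;000)=0 ⇒ I=0

0.000000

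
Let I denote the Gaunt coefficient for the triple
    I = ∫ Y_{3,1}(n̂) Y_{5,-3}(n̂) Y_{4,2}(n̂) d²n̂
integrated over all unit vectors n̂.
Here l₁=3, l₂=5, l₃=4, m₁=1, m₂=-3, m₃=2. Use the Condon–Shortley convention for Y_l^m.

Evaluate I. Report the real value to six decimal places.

m-sum 0 ✓  L=12 even ✓  2≤4≤8 ✓
Π(2lᵢ+1) = 7×11×9 = 693
triangle coeff Δ(3,5,4) = 1/180180
Σ_t [1,3]: t=1:−1/576 t=2:+1/144 t=3:−1/576 = 1/288
(3j)²=20/1001 [(3 5 4; 0 0 0)], sign=+1
Σ_t [0,2]: t=0:+1/2304 t=1:−1/720 t=2:+1/5760 = -1/1280
(3j)²=27/1430 [(3 5 4; 1 -3 2)], sign=-1
⇒ 4πI² = 486/1859
I = (-1)√(486/1859/(4π)) = -0.14423595

-0.144236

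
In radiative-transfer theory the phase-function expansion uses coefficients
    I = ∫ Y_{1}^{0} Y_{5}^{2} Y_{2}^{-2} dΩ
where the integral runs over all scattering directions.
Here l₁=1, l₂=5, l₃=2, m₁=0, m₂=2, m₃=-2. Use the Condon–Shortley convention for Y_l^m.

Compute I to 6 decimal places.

triangle: need 4≤l₃≤6, have 2; I=0

0.000000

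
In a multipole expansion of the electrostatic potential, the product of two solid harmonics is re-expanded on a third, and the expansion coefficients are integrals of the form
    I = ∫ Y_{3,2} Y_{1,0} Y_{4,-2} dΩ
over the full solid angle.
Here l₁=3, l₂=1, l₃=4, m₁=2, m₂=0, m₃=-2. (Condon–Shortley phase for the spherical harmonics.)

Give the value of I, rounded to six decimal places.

0.213244

Checks pass: Σm=0; 8 even; l₃=4∈[2,4].
(2·3+1)(2·1+1)(2·4+1) = 189
Δ: 0! 6! 2! / 9! → 1/252
sum: t=0:+1/36 = 1/36
3j²(3 1 4; 0 0 0) = Δ·Π!·Σ² = 4/63  (sign +1)
sum: t=0:+1/120 = 1/120
3j²(3 1 4; 2 0 -2) = Δ·Π!·Σ² = 1/21  (sign +1)
combine: 4πI² = 189·4/63·1/21 = 4/7
take √, sign +1: I = 0.21324362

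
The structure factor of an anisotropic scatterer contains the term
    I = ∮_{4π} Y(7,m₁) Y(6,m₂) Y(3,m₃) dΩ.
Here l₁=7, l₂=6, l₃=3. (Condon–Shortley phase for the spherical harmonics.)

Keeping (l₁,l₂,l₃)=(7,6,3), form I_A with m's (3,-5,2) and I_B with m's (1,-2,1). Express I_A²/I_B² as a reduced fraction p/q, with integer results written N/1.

3971/1058

Shared (l₁,l₂,l₃)=(7,6,3): N and (l;000)² cancel in I_A²/I_B².
A: Δ = 10!·4!·2!/17! = 1/2042040; Racah Σ t=0..1: t=0:+1/87091200 t=1:−1/4354560 = -19/87091200; ⇒ 3j(7 6 3; 3 -5 2)² = 361/37128, sgn +1
B: Δ = 10!·4!·2!/17! = 1/2042040; Racah Σ t=2..4: t=2:+1/3870720 t=3:−1/181440 t=4:+1/138240 = 23/11612160; ⇒ 3j(7 6 3; 1 -2 1)² = 529/204204, sgn +1
I_A²/I_B² = (361/37128)/(529/204204) = 3971/1058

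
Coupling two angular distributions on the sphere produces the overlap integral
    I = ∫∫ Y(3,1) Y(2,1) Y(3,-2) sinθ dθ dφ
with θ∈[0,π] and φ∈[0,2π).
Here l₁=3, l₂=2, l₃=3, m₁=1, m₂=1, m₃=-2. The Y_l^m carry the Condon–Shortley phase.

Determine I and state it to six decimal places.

0.162868

Checks pass: Σm=0; 8 even; l₃=3∈[1,5].
(2·3+1)(2·2+1)(2·3+1) = 245
Δ: 2! 4! 2! / 9! → 1/3780
sum: t=0:+1/24 t=1:−1/4 t=2:+1/24 = -1/6
3j²(3 2 3; 0 0 0) = Δ·Π!·Σ² = 4/105  (sign +1)
sum: t=1:−1/12 t=2:+1/48 = -1/16
3j²(3 2 3; 1 1 -2) = Δ·Π!·Σ² = 1/28  (sign +1)
combine: 4πI² = 245·4/105·1/28 = 1/3
take √, sign +1: I = 0.16286750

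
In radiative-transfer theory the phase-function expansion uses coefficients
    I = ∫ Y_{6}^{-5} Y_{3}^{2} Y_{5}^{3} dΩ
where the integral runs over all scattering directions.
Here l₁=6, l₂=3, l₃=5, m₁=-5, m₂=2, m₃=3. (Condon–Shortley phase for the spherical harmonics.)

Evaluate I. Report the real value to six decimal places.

Checks pass: Σm=0; 14 even; l₃=5∈[3,9].
(2·6+1)(2·3+1)(2·5+1) = 1001
Δ: 4! 8! 2! / 15! → 1/675675
sum: t=1:−1/8640 t=2:+1/2304 t=3:−1/8640 = 7/34560
3j²(6 3 5; 0 0 0) = Δ·Π!·Σ² = 7/429  (sign -1)
sum: t=3:−1/483840 t=4:+1/120960 = 1/161280
3j²(6 3 5; -5 2 3) = Δ·Π!·Σ² = 2/91  (sign +1)
combine: 4πI² = 1001·7/429·2/91 = 14/39
take √, sign -1: I = -0.16901560

-0.169016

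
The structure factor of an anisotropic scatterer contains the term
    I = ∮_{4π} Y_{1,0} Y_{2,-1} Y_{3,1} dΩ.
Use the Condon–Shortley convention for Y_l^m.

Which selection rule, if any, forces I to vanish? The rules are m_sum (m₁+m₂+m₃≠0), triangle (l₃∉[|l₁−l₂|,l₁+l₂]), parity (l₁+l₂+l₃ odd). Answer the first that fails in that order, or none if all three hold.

none

m₁+m₂+m₃ = 0 − 1 + 1 = 0  ✓
triangle: |1−2|=1 ≤ l₃=3 ≤ 1+2=3  ✓
parity: l₁+l₂+l₃ = 6 is even  ✓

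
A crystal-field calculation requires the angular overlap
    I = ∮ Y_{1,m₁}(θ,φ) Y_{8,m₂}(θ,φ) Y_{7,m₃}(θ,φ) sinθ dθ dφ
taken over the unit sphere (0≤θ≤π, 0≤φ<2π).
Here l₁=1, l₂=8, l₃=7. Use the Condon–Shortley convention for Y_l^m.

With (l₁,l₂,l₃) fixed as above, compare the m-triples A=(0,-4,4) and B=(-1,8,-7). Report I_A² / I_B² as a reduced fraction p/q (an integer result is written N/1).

Shared (l₁,l₂,l₃)=(1,8,7): N and (l;000)² cancel in I_A²/I_B².
A: Δ = 2!·0!·14!/17! = 1/2040; Racah Σ t=1..1: t=1:−1/239500800 = -1/239500800; ⇒ 3j(1 8 7; 0 -4 4)² = 2/85, sgn +1
B: Δ = 2!·0!·14!/17! = 1/2040; Racah Σ t=2..2: t=2:+1/174356582400 = 1/174356582400; ⇒ 3j(1 8 7; -1 8 -7)² = 1/17, sgn +1
I_A²/I_B² = (2/85)/(1/17) = 2/5

2/5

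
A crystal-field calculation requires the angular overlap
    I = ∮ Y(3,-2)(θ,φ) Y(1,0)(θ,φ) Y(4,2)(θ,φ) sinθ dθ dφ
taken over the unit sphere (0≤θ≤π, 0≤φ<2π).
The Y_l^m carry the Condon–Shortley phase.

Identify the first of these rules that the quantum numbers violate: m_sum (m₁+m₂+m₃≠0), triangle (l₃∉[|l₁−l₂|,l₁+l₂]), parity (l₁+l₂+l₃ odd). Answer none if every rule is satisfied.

none

azimuthal sum: -2 + 0 + 2 = 0  ✓
2 ≤ 4 ≤ 4 (triangle on l)  ✓
L = 3 + 1 + 4 = 8 (even)  ✓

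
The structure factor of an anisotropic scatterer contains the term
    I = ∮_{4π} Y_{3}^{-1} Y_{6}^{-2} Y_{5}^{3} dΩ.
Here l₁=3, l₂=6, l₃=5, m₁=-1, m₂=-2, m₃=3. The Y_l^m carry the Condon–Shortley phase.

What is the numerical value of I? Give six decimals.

Checks pass: Σm=0; 14 even; l₃=5∈[3,9].
(2·3+1)(2·6+1)(2·5+1) = 1001
Δ: 4! 2! 8! / 15! → 1/675675
sum: t=1:−1/8640 t=2:+1/2304 t=3:−1/8640 = 7/34560
3j²(3 6 5; 0 0 0) = Δ·Π!·Σ² = 7/429  (sign -1)
sum: t=2:+1/11520 t=3:−1/30240 t=4:+1/1935360 = 1/18432
3j²(3 6 5; -1 -2 3) = Δ·Π!·Σ² = 7/429  (sign +1)
combine: 4πI² = 1001·7/429·7/429 = 343/1287
take √, sign -1: I = -0.14563067

-0.145631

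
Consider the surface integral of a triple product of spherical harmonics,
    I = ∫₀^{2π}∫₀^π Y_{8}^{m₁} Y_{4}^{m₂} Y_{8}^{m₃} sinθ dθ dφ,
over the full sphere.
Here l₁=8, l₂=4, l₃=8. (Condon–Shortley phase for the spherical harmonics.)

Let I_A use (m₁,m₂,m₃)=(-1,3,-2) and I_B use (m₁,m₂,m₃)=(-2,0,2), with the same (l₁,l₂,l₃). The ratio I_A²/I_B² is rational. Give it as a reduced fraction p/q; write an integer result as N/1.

Shared (l₁,l₂,l₃)=(8,4,8): N and (l;000)² cancel in I_A²/I_B².
A: Δ = 4!·12!·4!/21! = 1/185175900; Racah Σ t=3..4: t=3:−1/74649600 t=4:+1/87091200 = -1/522547200; ⇒ 3j(8 4 8; -1 3 -2)² = 2/4199, sgn -1
B: Δ = 4!·12!·4!/21! = 1/185175900; Racah Σ t=0..4: t=0:+1/4180377600 t=1:−1/78382080 t=2:+1/15482880 t=3:−1/21772800 t=4:+1/298598400 = 17/1791590400; ⇒ 3j(8 4 8; -2 0 2)² = 17/8892, sgn +1
I_A²/I_B² = (2/4199)/(17/8892) = 72/289

72/289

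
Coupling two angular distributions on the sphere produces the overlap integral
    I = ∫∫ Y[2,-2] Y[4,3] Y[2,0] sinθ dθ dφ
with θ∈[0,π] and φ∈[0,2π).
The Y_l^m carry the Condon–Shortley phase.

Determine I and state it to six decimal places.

Σmᵢ = 1 ≠ 0, so the φ-integral vanishes; I = 0

0.000000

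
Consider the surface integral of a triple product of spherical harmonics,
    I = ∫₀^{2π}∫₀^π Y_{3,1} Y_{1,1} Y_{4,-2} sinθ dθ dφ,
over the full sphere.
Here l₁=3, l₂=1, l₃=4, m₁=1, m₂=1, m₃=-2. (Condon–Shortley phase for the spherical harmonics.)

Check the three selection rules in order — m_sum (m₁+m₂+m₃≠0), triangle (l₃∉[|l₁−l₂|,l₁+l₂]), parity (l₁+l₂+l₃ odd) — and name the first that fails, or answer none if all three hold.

none

Σmᵢ = 0  ✓
l₃∈[|l₁−l₂|,l₁+l₂]=[2,4], have l₃=4  ✓
Σlᵢ = 8 ⇒ even  ✓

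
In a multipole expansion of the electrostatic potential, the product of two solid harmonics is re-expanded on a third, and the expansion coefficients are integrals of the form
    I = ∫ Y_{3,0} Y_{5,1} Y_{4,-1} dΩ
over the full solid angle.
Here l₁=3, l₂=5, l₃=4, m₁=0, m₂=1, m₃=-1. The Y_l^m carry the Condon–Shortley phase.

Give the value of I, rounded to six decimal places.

Rules hold: Σm=0, L=12 even, 2≤4≤8.
N = 7·11·9 = 693
Δ = 4!·2!·6!/13! = 1/180180
Racah Σ t=1..3: t=1:−1/576 t=2:+1/144 t=3:−1/576 = 1/288
⇒ 3j(3 5 4; 0 0 0)² = 20/1001, sgn +1
Racah Σ t=1..3: t=1:−1/1440 t=2:+1/192 t=3:−1/432 = 19/8640
⇒ 3j(3 5 4; 0 1 -1)² = 361/30030, sgn -1
4πI² = N·(3j₀)²·(3jₘ)² = 2166/13013
I = -1·√(0.166449/4π) = -0.11508947

-0.115089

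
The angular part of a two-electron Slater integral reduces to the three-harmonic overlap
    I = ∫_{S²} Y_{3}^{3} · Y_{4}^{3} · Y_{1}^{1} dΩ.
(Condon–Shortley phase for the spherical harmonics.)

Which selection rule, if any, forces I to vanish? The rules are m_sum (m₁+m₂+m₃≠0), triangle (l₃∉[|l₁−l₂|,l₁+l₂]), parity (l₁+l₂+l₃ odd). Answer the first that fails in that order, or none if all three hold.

m_sum

azimuthal sum: 3 + 3 + 1 = 7  ✗
1 ≤ 1 ≤ 7 (triangle on l)
L = 3 + 4 + 1 = 8 (even)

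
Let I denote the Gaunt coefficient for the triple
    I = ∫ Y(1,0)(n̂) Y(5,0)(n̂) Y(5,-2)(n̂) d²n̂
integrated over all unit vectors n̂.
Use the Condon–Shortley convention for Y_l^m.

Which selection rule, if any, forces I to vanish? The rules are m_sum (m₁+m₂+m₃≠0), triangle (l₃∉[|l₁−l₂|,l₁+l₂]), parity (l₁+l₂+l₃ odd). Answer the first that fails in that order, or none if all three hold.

m_sum

azimuthal sum: 0 + 0 − 2 = -2  ✗
4 ≤ 5 ≤ 6 (triangle on l)
L = 1 + 5 + 5 = 11 (odd)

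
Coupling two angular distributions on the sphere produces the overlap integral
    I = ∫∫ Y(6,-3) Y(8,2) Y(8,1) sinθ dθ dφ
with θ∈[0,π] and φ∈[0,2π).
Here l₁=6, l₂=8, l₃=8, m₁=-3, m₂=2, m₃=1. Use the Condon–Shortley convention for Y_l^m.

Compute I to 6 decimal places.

Checks pass: Σm=0; 22 even; l₃=8∈[2,14].
(2·6+1)(2·8+1)(2·8+1) = 3757
Δ: 6! 6! 10! / 23! → 1/13742520792
sum: t=0:+1/41803776000 t=1:−1/435456000 t=2:+1/39813120 t=3:−1/18662400 t=4:+1/39813120 t=5:−1/435456000 t=6:+1/41803776000 = -11/1393459200
3j²(6 8 8; 0 0 0) = Δ·Π!·Σ² = 600/96577  (sign -1)
sum: t=3:−1/783820800 t=4:+1/99532800 t=5:−1/82944000 t=6:+1/447897600 = -11/10450944000
3j²(6 8 8; -3 2 1) = Δ·Π!·Σ² = 81/96577  (sign +1)
combine: 4πI² = 3757·600/96577·81/96577 = 48600/2482597
take √, sign -1: I = -0.03946936

-0.039469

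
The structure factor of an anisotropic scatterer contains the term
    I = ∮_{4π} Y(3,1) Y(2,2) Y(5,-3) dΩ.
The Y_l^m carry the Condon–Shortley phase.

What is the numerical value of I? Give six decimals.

Rules hold: Σm=0, L=10 even, 1≤5≤5.
N = 7·5·11 = 385
Δ = 0!·6!·4!/11! = 1/2310
Racah Σ t=0..0: t=0:+1/144 = 1/144
⇒ 3j(3 2 5; 0 0 0)² = 10/231, sgn -1
Racah Σ t=0..0: t=0:+1/1152 = 1/1152
⇒ 3j(3 2 5; 1 2 -3)² = 1/33, sgn +1
4πI² = N·(3j₀)²·(3jₘ)² = 50/99
I = -1·√(0.505051/4π) = -0.20047604

-0.200476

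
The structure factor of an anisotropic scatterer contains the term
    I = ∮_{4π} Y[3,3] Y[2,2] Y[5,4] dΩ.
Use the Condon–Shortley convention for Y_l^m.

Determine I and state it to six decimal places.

Σmᵢ = 9 ≠ 0, so the φ-integral vanishes; I = 0

0.000000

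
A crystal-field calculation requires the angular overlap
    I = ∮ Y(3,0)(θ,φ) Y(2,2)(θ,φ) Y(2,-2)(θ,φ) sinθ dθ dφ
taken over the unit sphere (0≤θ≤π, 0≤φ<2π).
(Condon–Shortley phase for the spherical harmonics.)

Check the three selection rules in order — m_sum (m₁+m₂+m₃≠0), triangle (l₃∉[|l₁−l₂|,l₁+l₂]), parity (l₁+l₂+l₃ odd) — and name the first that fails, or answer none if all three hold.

Σmᵢ = 0  ✓
l₃∈[|l₁−l₂|,l₁+l₂]=[1,5], have l₃=2  ✓
Σlᵢ = 7 ⇒ odd  ✗

parity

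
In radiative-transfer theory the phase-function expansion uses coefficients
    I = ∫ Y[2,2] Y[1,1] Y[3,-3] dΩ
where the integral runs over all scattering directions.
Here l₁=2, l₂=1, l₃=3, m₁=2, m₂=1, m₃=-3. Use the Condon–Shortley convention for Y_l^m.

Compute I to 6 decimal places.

-0.319865

m-sum 0 ✓  L=6 even ✓  1≤3≤3 ✓
Π(2lᵢ+1) = 5×3×7 = 105
triangle coeff Δ(2,1,3) = 1/105
Σ_t [0,0]: t=0:+1/4 = 1/4
(3j)²=3/35 [(2 1 3; 0 0 0)], sign=-1
Σ_t [0,0]: t=0:+1/48 = 1/48
(3j)²=1/7 [(2 1 3; 2 1 -3)], sign=+1
⇒ 4πI² = 9/7
I = (-1)√(9/7/(4π)) = -0.31986543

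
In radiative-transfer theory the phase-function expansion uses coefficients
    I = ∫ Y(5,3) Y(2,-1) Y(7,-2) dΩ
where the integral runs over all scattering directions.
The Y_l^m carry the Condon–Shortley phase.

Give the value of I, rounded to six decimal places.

m-sum 0 ✓  L=14 even ✓  3≤7≤7 ✓
Π(2lᵢ+1) = 11×5×15 = 825
triangle coeff Δ(5,2,7) = 1/15015
Σ_t [0,0]: t=0:+1/57600 = 1/57600
(3j)²=21/715 [(5 2 7; 0 0 0)], sign=-1
Σ_t [0,0]: t=0:+1/483840 = 1/483840
(3j)²=6/1001 [(5 2 7; 3 -1 -2)], sign=-1
⇒ 4πI² = 270/1859
I = (+1)√(270/1859/(4π)) = 0.10750713

0.107507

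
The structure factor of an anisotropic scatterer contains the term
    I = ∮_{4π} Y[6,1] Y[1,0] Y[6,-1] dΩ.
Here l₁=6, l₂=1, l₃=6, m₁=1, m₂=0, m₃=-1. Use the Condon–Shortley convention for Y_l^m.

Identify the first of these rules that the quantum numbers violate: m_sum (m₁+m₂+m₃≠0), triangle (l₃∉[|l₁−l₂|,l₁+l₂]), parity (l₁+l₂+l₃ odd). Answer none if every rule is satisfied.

azimuthal sum: 1 + 0 − 1 = 0  ✓
5 ≤ 6 ≤ 7 (triangle on l)  ✓
L = 6 + 1 + 6 = 13 (odd)  ✗

parity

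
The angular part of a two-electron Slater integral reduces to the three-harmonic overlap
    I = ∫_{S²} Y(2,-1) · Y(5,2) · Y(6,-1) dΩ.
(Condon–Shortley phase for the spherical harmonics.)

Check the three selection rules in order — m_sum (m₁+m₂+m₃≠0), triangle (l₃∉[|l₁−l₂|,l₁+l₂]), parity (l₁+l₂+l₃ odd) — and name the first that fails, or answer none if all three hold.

m₁+m₂+m₃ = -1 + 2 − 1 = 0  ✓
triangle: |2−5|=3 ≤ l₃=6 ≤ 2+5=7  ✓
parity: l₁+l₂+l₃ = 13 is odd  ✗

parity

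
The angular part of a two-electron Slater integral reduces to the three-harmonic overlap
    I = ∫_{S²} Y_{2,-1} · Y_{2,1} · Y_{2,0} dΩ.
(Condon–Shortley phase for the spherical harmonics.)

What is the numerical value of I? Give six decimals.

Rules hold: Σm=0, L=6 even, 0≤2≤4.
N = 5·5·5 = 125
Δ = 2!·2!·2!/7! = 1/630
Racah Σ t=0..2: t=0:+1/8 t=1:−1/1 t=2:+1/8 = -3/4
⇒ 3j(2 2 2; 0 0 0)² = 2/35, sgn -1
Racah Σ t=1..2: t=1:−1/4 t=2:+1/2 = 1/4
⇒ 3j(2 2 2; -1 1 0)² = 1/70, sgn +1
4πI² = N·(3j₀)²·(3jₘ)² = 5/49
I = -1·√(0.102041/4π) = -0.09011188

-0.090112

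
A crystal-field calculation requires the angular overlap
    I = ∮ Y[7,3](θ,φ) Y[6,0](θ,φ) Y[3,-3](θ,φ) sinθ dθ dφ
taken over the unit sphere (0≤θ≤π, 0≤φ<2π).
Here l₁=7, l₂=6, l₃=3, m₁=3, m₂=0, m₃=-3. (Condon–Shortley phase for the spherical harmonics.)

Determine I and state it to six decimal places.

Checks pass: Σm=0; 16 even; l₃=3∈[1,13].
(2·7+1)(2·6+1)(2·3+1) = 1365
Δ: 10! 4! 2! / 17! → 1/2042040
sum: t=4:+1/207360 t=5:−1/57600 t=6:+1/207360 = -1/129600
3j²(7 6 3; 0 0 0) = Δ·Π!·Σ² = 168/12155  (sign +1)
sum: t=4:+1/829440 = 1/829440
3j²(7 6 3; 3 0 -3) = Δ·Π!·Σ² = 225/9724  (sign +1)
combine: 4πI² = 1365·168/12155·225/9724 = 198450/454597
take √, sign +1: I = 0.18638345

0.186383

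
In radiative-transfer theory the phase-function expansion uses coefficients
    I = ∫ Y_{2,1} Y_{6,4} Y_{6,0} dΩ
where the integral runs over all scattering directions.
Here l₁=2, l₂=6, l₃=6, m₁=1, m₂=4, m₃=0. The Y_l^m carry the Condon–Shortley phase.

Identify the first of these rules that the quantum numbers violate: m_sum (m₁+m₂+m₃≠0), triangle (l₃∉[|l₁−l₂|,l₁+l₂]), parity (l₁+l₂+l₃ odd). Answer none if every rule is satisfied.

m_sum

Σmᵢ = 5  ✗
l₃∈[|l₁−l₂|,l₁+l₂]=[4,8], have l₃=6
Σlᵢ = 14 ⇒ even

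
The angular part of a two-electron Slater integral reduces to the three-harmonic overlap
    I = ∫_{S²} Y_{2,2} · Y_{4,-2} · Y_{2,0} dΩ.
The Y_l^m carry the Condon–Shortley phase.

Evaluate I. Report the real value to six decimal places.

Rules hold: Σm=0, L=8 even, 2≤2≤6.
N = 5·9·5 = 225
Δ = 4!·0!·4!/9! = 1/630
Racah Σ t=2..2: t=2:+1/16 = 1/16
⇒ 3j(2 4 2; 0 0 0)² = 2/35, sgn +1
Racah Σ t=0..0: t=0:+1/96 = 1/96
⇒ 3j(2 4 2; 2 -2 0)² = 1/42, sgn +1
4πI² = N·(3j₀)²·(3jₘ)² = 15/49
I = +1·√(0.306122/4π) = 0.15607835

0.156078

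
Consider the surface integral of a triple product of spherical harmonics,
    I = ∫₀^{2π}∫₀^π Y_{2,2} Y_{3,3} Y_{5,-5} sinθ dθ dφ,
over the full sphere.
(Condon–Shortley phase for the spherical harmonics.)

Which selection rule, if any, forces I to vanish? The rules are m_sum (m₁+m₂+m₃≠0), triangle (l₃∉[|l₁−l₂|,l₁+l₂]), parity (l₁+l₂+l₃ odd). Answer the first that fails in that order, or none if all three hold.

Σmᵢ = 0  ✓
l₃∈[|l₁−l₂|,l₁+l₂]=[1,5], have l₃=5  ✓
Σlᵢ = 10 ⇒ even  ✓

none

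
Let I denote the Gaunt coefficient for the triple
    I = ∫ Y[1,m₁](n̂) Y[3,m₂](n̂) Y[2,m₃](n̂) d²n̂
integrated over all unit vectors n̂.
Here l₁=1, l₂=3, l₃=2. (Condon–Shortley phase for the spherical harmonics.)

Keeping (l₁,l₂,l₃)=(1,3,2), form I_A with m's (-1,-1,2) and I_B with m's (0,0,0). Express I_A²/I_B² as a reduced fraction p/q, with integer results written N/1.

1/9

Same 1,3,2: normalisation and zero-m 3j drop out of the ratio.
A: Δ: 2! 0! 4! / 7! → 1/105; sum: t=2:+1/48 = 1/48; 3j²(1 3 2; -1 -1 2) = Δ·Π!·Σ² = 1/105  (sign +1)
B: Δ: 2! 0! 4! / 7! → 1/105; sum: t=1:−1/4 = -1/4; 3j²(1 3 2; 0 0 0) = Δ·Π!·Σ² = 3/35  (sign -1)
I_A²/I_B² = (1/105)/(3/35) = 1/9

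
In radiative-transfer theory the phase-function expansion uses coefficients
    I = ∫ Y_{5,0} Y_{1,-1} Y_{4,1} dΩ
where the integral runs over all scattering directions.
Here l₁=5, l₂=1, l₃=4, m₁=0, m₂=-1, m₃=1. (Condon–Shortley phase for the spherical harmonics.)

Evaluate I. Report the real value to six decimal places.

0.155288

Checks pass: Σm=0; 10 even; l₃=4∈[4,6].
(2·5+1)(2·1+1)(2·4+1) = 297
Δ: 2! 8! 0! / 11! → 1/495
sum: t=1:−1/576 = -1/576
3j²(5 1 4; 0 0 0) = Δ·Π!·Σ² = 5/99  (sign -1)
sum: t=0:+1/1440 = 1/1440
3j²(5 1 4; 0 -1 1) = Δ·Π!·Σ² = 2/99  (sign -1)
combine: 4πI² = 297·5/99·2/99 = 10/33
take √, sign +1: I = 0.15528807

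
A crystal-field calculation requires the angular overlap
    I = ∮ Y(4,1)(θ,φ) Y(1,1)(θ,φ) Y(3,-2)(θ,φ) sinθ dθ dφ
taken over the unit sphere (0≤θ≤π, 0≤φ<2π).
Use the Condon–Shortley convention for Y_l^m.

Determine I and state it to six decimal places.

m-sum 0 ✓  L=8 even ✓  3≤3≤5 ✓
Π(2lᵢ+1) = 9×3×7 = 189
triangle coeff Δ(4,1,3) = 1/252
Σ_t [1,1]: t=1:−1/36 = -1/36
(3j)²=4/63 [(4 1 3; 0 0 0)], sign=+1
Σ_t [2,2]: t=2:+1/240 = 1/240
(3j)²=1/84 [(4 1 3; 1 1 -2)], sign=-1
⇒ 4πI² = 1/7
I = (-1)√(1/7/(4π)) = -0.10662181

-0.106622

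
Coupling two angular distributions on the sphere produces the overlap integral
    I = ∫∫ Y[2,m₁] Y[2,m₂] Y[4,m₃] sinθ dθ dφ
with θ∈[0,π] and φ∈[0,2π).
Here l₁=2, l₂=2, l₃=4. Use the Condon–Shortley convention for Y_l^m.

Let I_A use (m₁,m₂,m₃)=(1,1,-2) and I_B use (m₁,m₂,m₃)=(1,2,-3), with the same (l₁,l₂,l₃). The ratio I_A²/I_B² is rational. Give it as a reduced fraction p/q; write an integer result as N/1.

Shared (l₁,l₂,l₃)=(2,2,4): N and (l;000)² cancel in I_A²/I_B².
A: Δ = 0!·4!·4!/9! = 1/630; Racah Σ t=0..0: t=0:+1/36 = 1/36; ⇒ 3j(2 2 4; 1 1 -2)² = 4/63, sgn +1
B: Δ = 0!·4!·4!/9! = 1/630; Racah Σ t=0..0: t=0:+1/144 = 1/144; ⇒ 3j(2 2 4; 1 2 -3)² = 1/18, sgn -1
I_A²/I_B² = (4/63)/(1/18) = 8/7

8/7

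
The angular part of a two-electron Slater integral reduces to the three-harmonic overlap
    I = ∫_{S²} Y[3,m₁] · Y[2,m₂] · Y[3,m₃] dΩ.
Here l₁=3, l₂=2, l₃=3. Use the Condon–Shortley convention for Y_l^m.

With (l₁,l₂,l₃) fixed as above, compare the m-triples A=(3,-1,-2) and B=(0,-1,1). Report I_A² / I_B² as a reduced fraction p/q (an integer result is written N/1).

25/2

l's match ⇒ only the (l;m) 3-j factors differ between A and B.
A: triangle coeff Δ(3,2,3) = 1/3780; Σ_t [0,0]: t=0:+1/48 = 1/48; (3j)²=5/84 [(3 2 3; 3 -1 -2)], sign=-1
B: triangle coeff Δ(3,2,3) = 1/3780; Σ_t [0,1]: t=0:+1/12 t=1:−1/8 = -1/24; (3j)²=1/210 [(3 2 3; 0 -1 1)], sign=-1
I_A²/I_B² = (5/84)/(1/210) = 25/2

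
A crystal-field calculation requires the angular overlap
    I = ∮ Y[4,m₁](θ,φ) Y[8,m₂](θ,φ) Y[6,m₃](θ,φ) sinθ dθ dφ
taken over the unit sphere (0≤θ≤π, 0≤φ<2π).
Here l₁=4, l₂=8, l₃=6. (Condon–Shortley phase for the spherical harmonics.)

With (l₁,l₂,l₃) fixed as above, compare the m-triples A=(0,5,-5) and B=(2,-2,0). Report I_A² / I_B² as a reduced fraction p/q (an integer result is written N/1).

l's match ⇒ only the (l;m) 3-j factors differ between A and B.
A: triangle coeff Δ(4,8,6) = 1/23279256; Σ_t [3,4]: t=3:−1/130636800 t=4:+1/34836480 = 11/522547200; (3j)²=1331/81396 [(4 8 6; 0 5 -5)], sign=-1
B: triangle coeff Δ(4,8,6) = 1/23279256; Σ_t [0,2]: t=0:+1/24883200 t=1:−1/1728000 t=2:+1/1658880 = 1/15552000; (3j)²=16/46189 [(4 8 6; 2 -2 0)], sign=+1
I_A²/I_B² = (1331/81396)/(16/46189) = 190333/4032

190333/4032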